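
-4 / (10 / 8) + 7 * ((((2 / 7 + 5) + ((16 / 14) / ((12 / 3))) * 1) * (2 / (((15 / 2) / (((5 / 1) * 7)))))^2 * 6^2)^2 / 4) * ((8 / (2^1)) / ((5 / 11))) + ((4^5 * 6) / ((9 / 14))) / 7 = 70517571536 / 15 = 4701171435.73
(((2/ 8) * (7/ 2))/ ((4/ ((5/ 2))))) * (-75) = -2625/ 64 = -41.02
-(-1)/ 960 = 1/ 960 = 0.00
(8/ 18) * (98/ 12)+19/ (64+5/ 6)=41200/ 10503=3.92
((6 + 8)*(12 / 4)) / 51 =14 / 17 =0.82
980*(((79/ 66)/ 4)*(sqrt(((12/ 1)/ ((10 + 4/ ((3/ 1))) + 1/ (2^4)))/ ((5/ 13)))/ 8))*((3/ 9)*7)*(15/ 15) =27097*sqrt(35555)/ 36102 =141.53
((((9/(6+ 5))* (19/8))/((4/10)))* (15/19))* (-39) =-26325/176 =-149.57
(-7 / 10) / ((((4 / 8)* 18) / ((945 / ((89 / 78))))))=-5733 / 89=-64.42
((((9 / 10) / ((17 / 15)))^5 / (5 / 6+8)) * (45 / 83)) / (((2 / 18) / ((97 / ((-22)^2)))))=1691090434485 / 48368644102592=0.03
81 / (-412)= -81 / 412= -0.20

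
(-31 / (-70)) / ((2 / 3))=93 / 140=0.66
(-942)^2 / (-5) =-887364 / 5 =-177472.80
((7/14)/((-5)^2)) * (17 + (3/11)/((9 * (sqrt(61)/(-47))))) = 17/50- 47 * sqrt(61)/100650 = 0.34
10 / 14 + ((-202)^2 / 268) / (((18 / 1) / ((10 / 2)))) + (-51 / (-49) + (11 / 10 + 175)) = 32523536 / 147735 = 220.15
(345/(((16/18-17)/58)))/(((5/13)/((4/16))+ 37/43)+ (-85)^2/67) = -11.27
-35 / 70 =-1 / 2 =-0.50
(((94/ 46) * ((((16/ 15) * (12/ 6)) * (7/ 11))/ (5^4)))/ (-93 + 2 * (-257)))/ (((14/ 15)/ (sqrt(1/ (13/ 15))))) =-752 * sqrt(195)/ 1247764375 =-0.00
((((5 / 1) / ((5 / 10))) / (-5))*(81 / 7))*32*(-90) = 466560 / 7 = 66651.43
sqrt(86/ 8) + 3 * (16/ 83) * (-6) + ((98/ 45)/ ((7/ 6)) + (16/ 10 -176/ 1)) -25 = -250249/ 1245 + sqrt(43)/ 2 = -197.72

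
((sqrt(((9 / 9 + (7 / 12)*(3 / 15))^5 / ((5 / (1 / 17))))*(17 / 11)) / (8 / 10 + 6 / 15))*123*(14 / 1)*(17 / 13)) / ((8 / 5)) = 21901831*sqrt(2211) / 4942080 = 208.38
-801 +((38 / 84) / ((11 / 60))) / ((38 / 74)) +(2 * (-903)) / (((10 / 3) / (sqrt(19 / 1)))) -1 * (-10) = -2709 * sqrt(19) / 5 -60537 / 77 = -3147.85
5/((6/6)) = 5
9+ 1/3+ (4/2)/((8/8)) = 34/3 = 11.33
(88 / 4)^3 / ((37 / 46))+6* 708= 646984 / 37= 17486.05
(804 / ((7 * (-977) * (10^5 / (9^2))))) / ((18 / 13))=-23517 / 341950000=-0.00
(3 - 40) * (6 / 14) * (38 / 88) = -2109 / 308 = -6.85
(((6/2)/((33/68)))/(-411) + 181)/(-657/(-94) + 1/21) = 538397314/20933737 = 25.72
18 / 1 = 18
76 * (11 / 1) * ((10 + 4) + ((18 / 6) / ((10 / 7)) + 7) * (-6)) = -33941.60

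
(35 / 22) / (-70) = -1 / 44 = -0.02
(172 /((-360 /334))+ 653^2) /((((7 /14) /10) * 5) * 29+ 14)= 76724896 /3825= 20058.80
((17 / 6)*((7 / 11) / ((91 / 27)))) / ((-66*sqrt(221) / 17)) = -51*sqrt(221) / 81796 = -0.01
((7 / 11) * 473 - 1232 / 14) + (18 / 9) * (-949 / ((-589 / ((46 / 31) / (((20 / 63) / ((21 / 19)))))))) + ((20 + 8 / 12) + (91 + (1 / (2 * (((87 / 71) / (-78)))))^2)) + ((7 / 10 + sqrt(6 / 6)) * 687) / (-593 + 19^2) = 18895938403715 / 14004506928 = 1349.28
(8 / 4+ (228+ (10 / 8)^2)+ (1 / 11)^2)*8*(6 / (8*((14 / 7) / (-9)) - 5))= -12104667 / 7381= -1639.98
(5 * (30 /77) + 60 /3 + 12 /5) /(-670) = -4687 /128975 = -0.04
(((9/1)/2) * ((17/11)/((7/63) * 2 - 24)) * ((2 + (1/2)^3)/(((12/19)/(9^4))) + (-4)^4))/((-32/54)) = 2415259377/219136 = 11021.74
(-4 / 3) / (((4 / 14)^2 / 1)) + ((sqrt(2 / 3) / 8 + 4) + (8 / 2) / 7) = -247 / 21 + sqrt(6) / 24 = -11.66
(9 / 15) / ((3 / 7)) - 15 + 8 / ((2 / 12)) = 172 / 5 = 34.40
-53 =-53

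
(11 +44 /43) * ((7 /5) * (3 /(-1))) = -10857 /215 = -50.50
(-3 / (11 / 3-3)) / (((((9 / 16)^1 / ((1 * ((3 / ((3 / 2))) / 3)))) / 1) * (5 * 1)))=-16 / 15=-1.07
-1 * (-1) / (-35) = -1 / 35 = -0.03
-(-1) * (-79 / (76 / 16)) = -316 / 19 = -16.63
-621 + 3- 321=-939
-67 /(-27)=67 /27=2.48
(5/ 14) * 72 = 180/ 7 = 25.71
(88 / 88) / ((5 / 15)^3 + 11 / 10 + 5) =270 / 1657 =0.16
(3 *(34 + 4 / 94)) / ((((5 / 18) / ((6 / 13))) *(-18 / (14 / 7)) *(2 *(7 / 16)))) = -92160 / 4277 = -21.55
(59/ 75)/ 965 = 59/ 72375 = 0.00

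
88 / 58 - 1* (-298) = 8686 / 29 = 299.52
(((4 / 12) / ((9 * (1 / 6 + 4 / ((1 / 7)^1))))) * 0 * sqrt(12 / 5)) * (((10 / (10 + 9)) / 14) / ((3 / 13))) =0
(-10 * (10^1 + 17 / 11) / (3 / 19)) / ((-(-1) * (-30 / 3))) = 2413 / 33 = 73.12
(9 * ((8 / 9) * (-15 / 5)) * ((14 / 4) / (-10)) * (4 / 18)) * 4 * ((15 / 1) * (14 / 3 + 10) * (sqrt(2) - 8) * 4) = -157696 / 3 + 19712 * sqrt(2) / 3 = -43273.01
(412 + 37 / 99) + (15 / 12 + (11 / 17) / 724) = 125999576 / 304623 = 413.62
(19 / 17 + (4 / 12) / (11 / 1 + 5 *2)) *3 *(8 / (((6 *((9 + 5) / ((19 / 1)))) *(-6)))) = -1.03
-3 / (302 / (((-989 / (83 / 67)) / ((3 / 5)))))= 331315 / 25066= 13.22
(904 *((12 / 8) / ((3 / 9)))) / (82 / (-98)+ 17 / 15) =1494990 / 109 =13715.50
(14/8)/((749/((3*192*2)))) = 288/107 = 2.69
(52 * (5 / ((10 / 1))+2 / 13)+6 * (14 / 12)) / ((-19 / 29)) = -1189 / 19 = -62.58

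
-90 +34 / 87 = -7796 / 87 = -89.61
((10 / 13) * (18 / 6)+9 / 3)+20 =329 / 13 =25.31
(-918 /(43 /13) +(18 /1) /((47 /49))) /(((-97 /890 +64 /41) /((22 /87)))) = -45.07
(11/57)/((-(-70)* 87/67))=737/347130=0.00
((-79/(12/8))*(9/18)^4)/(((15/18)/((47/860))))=-3713/17200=-0.22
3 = 3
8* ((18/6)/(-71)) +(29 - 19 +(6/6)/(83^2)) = 4725925/489119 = 9.66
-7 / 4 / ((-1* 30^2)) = 7 / 3600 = 0.00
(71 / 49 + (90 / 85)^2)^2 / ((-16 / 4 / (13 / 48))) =-17219748325 / 38502512832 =-0.45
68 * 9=612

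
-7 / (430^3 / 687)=-4809 / 79507000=-0.00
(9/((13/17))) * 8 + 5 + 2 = 1315/13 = 101.15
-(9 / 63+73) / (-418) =256 / 1463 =0.17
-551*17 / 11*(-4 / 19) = 1972 / 11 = 179.27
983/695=1.41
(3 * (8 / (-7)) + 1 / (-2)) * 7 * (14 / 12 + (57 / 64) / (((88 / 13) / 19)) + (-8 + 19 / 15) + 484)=-40629233 / 3072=-13225.66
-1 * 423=-423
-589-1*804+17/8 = -11127/8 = -1390.88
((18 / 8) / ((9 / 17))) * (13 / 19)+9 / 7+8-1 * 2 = 5423 / 532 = 10.19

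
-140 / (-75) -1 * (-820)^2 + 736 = -10074932 / 15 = -671662.13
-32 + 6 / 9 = -94 / 3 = -31.33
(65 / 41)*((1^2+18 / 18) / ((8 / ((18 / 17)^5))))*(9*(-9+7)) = -552698640 / 58214137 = -9.49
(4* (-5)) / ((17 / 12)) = -240 / 17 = -14.12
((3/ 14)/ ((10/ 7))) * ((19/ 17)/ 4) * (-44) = -627/ 340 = -1.84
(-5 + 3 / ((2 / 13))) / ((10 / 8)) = 58 / 5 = 11.60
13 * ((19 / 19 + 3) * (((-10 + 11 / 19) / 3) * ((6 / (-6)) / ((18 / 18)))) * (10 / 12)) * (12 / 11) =93080 / 627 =148.45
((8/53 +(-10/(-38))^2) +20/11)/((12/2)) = 143001/420926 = 0.34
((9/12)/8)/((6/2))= 1/32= 0.03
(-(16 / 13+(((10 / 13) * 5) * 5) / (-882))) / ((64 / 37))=-0.70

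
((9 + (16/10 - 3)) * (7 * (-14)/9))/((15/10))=-7448/135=-55.17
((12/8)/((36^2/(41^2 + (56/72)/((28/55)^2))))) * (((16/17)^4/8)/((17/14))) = 54319136/345025251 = 0.16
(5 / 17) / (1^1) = 5 / 17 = 0.29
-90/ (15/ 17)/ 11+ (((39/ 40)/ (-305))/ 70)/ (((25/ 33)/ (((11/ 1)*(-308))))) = -76062003/ 8387500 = -9.07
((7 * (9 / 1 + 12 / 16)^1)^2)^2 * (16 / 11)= 5554571841 / 176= 31560067.28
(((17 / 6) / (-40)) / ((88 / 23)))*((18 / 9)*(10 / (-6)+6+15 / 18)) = -12121 / 63360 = -0.19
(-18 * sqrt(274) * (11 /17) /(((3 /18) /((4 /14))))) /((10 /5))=-165.25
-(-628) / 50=314 / 25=12.56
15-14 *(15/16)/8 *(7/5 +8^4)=-429267/64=-6707.30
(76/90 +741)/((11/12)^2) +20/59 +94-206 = 27527812/35695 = 771.20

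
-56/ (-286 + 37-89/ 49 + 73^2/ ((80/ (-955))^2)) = -702464/ 9522808961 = -0.00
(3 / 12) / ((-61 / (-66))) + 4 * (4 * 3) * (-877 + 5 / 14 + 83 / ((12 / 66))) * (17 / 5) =-292781277 / 4270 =-68567.04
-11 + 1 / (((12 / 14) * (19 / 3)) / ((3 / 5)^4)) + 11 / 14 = -10.19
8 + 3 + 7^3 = 354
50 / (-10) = -5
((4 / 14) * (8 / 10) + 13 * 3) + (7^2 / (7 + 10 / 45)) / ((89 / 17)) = 328208 / 8099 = 40.52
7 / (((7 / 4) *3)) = 4 / 3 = 1.33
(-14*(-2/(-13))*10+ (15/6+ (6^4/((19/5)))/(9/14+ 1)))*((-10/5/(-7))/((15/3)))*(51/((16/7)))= 21852531/90896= 240.41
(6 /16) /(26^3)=0.00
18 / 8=9 / 4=2.25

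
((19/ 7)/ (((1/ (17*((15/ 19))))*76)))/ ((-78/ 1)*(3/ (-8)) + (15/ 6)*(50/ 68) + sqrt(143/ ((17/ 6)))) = 130917/ 8047678- 867*sqrt(14586)/ 28166873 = 0.01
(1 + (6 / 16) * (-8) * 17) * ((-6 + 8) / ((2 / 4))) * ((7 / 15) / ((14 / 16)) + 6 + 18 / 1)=-14720 / 3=-4906.67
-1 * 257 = -257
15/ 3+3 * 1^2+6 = 14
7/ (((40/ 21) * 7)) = 21/ 40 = 0.52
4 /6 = 2 /3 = 0.67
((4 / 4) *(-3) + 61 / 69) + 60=3994 / 69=57.88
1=1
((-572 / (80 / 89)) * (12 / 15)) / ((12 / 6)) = -12727 / 50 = -254.54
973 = 973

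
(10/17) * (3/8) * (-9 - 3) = -45/17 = -2.65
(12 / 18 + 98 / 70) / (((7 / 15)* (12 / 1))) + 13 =1123 / 84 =13.37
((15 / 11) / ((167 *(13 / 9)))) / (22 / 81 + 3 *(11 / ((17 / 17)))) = 2187 / 12871859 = 0.00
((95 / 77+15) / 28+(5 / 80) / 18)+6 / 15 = 763159 / 776160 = 0.98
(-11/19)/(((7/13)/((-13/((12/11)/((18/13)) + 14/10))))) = 6.39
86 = 86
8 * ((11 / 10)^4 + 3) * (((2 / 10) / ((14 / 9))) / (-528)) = -0.01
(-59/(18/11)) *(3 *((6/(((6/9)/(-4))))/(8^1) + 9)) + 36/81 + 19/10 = -87193/180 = -484.41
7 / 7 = 1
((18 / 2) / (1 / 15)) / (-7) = -135 / 7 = -19.29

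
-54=-54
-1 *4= -4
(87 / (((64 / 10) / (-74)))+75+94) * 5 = -66955 / 16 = -4184.69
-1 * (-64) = 64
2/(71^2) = 0.00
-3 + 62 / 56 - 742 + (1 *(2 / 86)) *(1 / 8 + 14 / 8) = -743.85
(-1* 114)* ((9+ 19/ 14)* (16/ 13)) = -132240/ 91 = -1453.19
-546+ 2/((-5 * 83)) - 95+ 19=-258132/415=-622.00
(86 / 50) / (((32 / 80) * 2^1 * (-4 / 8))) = -43 / 10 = -4.30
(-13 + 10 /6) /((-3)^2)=-34 /27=-1.26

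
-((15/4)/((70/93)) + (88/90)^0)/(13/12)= -1005/182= -5.52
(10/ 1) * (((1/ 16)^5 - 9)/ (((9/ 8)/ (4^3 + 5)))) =-1085276045/ 196608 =-5520.00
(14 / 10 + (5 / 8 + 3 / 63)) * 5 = 1741 / 168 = 10.36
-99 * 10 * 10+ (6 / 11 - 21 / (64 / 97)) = -9931.28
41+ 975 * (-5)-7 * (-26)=-4652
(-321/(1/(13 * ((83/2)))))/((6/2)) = -115453/2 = -57726.50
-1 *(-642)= 642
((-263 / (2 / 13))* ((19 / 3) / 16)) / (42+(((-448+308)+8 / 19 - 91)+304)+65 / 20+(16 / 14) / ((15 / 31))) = -43199065 / 7726744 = -5.59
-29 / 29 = -1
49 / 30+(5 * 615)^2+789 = 283692469 / 30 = 9456415.63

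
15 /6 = 5 /2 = 2.50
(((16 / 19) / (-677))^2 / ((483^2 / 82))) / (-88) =-2624 / 424591686015651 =-0.00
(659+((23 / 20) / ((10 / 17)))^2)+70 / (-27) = 713047787 / 1080000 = 660.23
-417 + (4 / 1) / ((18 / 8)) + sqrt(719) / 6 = -3737 / 9 + sqrt(719) / 6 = -410.75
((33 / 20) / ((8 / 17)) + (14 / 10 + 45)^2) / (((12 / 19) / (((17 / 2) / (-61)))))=-557230879 / 1171200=-475.78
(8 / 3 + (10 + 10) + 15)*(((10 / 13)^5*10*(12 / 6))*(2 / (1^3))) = 452000000 / 1113879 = 405.79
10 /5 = 2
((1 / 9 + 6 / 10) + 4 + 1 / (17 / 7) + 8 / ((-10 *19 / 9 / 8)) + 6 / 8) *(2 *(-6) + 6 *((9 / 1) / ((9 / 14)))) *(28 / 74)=4625404 / 59755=77.41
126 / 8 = 63 / 4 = 15.75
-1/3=-0.33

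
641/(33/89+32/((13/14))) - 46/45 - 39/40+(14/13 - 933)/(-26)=128108570969/2451912840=52.25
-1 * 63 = -63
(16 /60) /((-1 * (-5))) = 0.05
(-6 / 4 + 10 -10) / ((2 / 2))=-1.50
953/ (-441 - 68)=-953/ 509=-1.87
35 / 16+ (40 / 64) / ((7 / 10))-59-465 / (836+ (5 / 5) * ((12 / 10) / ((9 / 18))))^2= -6878759327 / 123010048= -55.92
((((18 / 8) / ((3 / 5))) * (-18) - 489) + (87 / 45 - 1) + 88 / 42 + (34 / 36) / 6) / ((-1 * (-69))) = -2091527 / 260820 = -8.02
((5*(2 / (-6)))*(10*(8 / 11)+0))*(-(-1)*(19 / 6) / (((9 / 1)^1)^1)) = -3800 / 891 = -4.26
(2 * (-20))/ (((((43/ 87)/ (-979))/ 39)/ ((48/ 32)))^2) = -993060281880810/ 1849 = -537079654884.16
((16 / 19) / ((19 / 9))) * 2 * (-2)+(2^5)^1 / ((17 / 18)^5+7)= 13391713728 / 5287506713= 2.53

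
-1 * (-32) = 32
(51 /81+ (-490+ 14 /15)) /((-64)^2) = -65939 /552960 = -0.12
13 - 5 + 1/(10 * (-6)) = 479/60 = 7.98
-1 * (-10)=10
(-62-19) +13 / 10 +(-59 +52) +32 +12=-427 / 10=-42.70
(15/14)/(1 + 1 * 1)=15/28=0.54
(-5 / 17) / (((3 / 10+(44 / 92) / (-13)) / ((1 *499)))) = -7460050 / 13379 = -557.59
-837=-837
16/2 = 8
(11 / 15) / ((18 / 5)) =11 / 54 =0.20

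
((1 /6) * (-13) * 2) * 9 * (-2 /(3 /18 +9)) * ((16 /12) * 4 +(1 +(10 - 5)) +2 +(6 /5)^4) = 4506528 /34375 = 131.10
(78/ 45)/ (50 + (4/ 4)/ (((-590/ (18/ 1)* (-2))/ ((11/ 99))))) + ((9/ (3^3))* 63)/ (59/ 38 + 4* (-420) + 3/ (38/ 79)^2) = 670662424/ 30406533195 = 0.02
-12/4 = -3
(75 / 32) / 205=15 / 1312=0.01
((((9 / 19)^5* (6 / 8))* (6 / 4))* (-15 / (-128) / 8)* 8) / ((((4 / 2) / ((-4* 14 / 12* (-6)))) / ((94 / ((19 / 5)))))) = 13113306675 / 12043745536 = 1.09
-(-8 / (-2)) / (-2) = 2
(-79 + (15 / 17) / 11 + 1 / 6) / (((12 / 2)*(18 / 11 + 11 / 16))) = -353444 / 62577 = -5.65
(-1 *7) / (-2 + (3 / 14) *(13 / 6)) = 196 / 43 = 4.56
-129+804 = 675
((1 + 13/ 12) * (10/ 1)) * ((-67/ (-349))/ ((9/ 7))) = 58625/ 18846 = 3.11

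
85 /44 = 1.93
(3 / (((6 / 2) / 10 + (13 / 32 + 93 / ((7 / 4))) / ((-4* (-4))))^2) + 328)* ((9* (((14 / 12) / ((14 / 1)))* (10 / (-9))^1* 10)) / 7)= -35044260728200 / 89685817221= -390.74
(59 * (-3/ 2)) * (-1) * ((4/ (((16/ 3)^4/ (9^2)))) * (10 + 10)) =5806485/ 8192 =708.80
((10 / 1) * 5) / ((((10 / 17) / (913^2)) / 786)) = 55690744890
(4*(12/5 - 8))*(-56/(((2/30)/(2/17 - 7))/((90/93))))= -66044160/527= -125320.99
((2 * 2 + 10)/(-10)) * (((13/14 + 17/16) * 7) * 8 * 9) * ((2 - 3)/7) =2007/10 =200.70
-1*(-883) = 883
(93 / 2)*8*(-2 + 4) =744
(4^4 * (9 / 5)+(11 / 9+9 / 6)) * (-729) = -3379077 / 10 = -337907.70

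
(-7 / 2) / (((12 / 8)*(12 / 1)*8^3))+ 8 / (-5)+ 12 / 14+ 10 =5971723 / 645120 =9.26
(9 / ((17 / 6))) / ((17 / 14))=756 / 289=2.62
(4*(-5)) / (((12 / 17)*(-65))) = 17 / 39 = 0.44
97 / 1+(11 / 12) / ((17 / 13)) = 19931 / 204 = 97.70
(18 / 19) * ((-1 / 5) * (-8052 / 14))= 72468 / 665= 108.97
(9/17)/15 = 3/85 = 0.04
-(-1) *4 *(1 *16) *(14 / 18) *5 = 2240 / 9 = 248.89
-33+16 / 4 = -29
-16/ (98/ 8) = -64/ 49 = -1.31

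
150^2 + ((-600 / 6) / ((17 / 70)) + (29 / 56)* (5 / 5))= 21028493 / 952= 22088.75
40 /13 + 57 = 781 /13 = 60.08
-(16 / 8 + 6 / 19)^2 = -1936 / 361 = -5.36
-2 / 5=-0.40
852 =852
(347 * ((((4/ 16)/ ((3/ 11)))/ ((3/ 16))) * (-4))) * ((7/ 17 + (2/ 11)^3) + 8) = -1057483888/ 18513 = -57121.15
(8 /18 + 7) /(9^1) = 67 /81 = 0.83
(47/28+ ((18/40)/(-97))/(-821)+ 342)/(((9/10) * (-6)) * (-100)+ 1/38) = 36401476021/57198080695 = 0.64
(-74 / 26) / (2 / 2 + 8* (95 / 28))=-259 / 2561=-0.10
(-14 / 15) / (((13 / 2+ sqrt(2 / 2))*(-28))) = 1 / 225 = 0.00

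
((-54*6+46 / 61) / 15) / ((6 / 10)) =-19718 / 549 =-35.92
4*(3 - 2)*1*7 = 28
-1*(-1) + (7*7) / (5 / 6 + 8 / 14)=2117 / 59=35.88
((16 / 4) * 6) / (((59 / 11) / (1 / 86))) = 132 / 2537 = 0.05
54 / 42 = 9 / 7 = 1.29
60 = 60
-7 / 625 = -0.01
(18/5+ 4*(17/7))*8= 3728/35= 106.51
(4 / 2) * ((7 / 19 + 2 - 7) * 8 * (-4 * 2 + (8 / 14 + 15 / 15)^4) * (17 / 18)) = 54657856 / 410571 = 133.13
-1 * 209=-209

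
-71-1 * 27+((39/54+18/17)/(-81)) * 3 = -810221/8262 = -98.07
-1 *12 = -12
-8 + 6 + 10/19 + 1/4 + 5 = 287/76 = 3.78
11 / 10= 1.10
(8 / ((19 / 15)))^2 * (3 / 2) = 21600 / 361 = 59.83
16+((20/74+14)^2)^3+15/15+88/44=21667285821796075/2565726409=8444893.32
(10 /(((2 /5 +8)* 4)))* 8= 50 /21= 2.38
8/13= 0.62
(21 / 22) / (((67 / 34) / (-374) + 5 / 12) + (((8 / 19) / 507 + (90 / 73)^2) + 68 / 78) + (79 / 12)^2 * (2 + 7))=2492380845864 / 1025800243444003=0.00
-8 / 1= -8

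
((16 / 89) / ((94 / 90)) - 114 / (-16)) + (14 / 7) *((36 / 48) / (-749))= 182848863 / 25064536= 7.30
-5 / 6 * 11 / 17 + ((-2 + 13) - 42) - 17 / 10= -8476 / 255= -33.24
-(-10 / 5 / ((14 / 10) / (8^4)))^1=40960 / 7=5851.43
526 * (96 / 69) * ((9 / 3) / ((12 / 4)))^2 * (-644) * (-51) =24036096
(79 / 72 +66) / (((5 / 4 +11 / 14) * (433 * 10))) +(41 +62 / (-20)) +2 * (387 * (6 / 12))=1887686059 / 4442580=424.91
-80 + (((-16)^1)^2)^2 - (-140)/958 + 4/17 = 533011314/8143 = 65456.38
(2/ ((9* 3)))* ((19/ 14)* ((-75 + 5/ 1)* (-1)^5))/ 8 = 95/ 108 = 0.88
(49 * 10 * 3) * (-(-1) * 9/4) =6615/2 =3307.50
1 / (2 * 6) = 0.08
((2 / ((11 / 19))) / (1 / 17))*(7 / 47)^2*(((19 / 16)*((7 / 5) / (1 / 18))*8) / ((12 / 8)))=25259892 / 121495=207.91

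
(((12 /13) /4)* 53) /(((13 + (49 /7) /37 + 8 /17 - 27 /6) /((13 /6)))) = 2.89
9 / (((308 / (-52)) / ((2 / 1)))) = -234 / 77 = -3.04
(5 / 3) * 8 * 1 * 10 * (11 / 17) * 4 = 17600 / 51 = 345.10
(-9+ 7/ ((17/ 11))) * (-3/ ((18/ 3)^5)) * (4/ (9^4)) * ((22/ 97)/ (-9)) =-209/ 7887115881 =-0.00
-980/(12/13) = -3185/3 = -1061.67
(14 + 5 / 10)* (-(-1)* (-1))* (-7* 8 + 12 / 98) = 39701 / 49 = 810.22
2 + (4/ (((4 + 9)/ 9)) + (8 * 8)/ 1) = 894/ 13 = 68.77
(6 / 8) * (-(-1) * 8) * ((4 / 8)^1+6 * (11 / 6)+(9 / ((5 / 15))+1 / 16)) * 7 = 12957 / 8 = 1619.62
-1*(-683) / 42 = 683 / 42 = 16.26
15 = 15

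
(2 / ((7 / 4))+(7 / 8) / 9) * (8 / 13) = 625 / 819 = 0.76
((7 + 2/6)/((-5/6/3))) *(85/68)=-33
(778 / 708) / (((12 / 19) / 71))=524761 / 4248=123.53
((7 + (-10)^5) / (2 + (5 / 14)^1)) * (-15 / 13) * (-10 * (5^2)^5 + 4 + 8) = -683545814443380 / 143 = -4780040660443.22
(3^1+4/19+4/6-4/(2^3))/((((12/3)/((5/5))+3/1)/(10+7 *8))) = 605/19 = 31.84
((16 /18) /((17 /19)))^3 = 3511808 /3581577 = 0.98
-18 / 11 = -1.64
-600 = -600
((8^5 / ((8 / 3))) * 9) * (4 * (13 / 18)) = 319488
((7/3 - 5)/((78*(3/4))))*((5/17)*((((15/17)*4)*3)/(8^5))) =-25/5770752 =-0.00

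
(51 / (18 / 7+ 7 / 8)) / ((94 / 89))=127092 / 9071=14.01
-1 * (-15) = 15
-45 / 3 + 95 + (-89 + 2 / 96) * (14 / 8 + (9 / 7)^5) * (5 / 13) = -4200338215 / 41950272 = -100.13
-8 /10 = -4 /5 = -0.80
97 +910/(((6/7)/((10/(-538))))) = 62354/807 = 77.27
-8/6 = -1.33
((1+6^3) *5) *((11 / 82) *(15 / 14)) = 155.95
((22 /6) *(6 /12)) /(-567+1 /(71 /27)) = -781 /241380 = -0.00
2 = 2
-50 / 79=-0.63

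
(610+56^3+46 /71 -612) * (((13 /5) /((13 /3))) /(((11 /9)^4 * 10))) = 24542024112 /5197555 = 4721.84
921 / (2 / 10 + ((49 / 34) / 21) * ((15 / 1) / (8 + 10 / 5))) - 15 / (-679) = 212623605 / 69937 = 3040.22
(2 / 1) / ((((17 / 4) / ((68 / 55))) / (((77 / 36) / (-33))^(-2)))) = 373248 / 2695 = 138.50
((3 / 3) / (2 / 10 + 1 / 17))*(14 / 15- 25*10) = -31756 / 33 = -962.30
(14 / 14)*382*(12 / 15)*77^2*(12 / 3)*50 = 362380480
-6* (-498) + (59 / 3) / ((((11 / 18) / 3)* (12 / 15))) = 68391 / 22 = 3108.68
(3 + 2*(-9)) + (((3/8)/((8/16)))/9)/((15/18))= -149/10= -14.90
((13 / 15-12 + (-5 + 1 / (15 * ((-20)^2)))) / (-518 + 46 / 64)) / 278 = 0.00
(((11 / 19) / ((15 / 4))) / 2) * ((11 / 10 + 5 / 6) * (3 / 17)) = 638 / 24225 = 0.03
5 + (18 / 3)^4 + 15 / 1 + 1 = 1317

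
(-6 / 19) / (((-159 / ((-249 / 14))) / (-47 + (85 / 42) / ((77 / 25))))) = 12439459 / 7598822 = 1.64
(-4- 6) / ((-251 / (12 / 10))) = 12 / 251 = 0.05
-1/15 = -0.07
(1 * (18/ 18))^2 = 1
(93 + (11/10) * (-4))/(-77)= -443/385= -1.15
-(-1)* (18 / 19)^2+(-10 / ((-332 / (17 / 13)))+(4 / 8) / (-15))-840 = -4902660082 / 5842785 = -839.10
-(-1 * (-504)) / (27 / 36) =-672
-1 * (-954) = 954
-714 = -714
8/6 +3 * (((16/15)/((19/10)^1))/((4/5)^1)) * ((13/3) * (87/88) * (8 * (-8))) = -361084/627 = -575.89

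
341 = 341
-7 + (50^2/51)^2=6231793/2601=2395.92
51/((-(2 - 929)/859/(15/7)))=73015/721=101.27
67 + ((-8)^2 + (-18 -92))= 21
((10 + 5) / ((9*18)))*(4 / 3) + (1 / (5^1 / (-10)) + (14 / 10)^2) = 169 / 2025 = 0.08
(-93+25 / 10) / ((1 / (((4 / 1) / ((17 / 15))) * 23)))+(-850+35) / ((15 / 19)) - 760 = -466079 / 51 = -9138.80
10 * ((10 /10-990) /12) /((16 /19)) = -93955 /96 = -978.70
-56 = -56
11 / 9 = 1.22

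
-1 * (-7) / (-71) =-7 / 71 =-0.10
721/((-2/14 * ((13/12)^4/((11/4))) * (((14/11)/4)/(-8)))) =7236117504/28561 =253356.59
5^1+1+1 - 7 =0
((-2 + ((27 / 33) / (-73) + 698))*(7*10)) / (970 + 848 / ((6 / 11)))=8383185 / 434423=19.30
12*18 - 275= -59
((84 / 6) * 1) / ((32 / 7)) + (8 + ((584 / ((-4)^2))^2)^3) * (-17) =-2572681855421 / 64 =-40198153990.95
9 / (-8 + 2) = -3 / 2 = -1.50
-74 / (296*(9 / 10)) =-5 / 18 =-0.28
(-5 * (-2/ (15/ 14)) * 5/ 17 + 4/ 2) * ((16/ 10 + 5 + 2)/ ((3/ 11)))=114466/ 765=149.63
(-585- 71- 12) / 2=-334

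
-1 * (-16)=16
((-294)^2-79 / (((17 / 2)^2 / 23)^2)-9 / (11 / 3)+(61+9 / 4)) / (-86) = -317839728675 / 316043464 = -1005.68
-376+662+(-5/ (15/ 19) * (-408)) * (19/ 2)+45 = 24879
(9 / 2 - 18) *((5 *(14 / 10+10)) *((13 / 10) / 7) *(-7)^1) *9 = 180063 / 20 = 9003.15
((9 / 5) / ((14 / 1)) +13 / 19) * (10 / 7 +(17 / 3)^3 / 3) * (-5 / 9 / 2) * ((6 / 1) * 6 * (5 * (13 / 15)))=-494679653 / 226233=-2186.59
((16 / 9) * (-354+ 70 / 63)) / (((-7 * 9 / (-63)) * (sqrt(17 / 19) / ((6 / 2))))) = -50816 * sqrt(323) / 459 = -1989.71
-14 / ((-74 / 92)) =644 / 37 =17.41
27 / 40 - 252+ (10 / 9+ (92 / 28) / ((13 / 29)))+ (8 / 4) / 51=-135245239 / 556920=-242.85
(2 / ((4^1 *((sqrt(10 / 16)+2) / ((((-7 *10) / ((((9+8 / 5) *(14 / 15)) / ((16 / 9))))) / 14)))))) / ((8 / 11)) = -11000 / 30051+1375 *sqrt(10) / 30051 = -0.22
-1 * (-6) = 6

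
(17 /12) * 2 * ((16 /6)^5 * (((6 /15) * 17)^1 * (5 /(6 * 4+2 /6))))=9469952 /17739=533.85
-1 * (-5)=5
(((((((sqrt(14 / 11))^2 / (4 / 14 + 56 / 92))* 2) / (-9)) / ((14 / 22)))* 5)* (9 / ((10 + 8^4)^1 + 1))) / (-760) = 161 / 22473504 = 0.00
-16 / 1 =-16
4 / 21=0.19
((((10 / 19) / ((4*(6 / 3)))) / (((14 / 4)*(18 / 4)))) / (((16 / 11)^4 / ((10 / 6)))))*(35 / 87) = 1830125 / 2924937216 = 0.00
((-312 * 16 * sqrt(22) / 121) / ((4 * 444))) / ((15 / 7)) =-728 * sqrt(22) / 67155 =-0.05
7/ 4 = 1.75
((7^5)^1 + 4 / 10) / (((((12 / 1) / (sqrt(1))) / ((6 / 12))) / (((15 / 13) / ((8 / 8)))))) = 84037 / 104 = 808.05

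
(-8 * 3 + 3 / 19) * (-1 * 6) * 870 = 2364660 / 19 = 124455.79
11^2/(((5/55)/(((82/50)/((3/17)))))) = 927707/75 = 12369.43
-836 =-836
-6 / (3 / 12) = -24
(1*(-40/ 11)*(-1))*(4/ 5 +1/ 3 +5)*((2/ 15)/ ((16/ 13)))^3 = 50531/ 1782000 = 0.03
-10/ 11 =-0.91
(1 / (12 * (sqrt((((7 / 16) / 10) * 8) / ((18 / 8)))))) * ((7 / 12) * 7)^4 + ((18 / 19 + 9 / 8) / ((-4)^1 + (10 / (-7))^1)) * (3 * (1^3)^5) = -6615 / 5776 + 823543 * sqrt(35) / 82944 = 57.59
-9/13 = -0.69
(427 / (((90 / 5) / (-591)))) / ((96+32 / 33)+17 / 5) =-4626545 / 33122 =-139.68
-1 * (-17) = 17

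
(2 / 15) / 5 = 2 / 75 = 0.03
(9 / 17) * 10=90 / 17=5.29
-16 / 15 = -1.07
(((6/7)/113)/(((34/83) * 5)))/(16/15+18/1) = 747/3845842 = 0.00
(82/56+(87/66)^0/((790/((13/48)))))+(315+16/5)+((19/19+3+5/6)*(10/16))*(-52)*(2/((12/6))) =14385193/88480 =162.58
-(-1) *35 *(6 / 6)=35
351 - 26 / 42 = 350.38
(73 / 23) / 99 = 73 / 2277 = 0.03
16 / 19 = 0.84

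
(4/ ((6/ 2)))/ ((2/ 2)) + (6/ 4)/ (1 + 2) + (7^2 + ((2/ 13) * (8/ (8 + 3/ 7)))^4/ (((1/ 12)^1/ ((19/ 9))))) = 105579521488177/ 2076503685126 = 50.84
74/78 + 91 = 3586/39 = 91.95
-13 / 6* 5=-65 / 6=-10.83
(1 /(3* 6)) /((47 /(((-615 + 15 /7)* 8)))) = -5720 /987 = -5.80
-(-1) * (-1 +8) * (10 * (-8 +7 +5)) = 280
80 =80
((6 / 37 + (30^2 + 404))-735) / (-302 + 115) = -21059 / 6919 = -3.04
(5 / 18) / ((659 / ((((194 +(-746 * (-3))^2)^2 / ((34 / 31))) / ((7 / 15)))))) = 4860888758859775 / 235263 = 20661509709.81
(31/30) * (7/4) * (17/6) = 3689/720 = 5.12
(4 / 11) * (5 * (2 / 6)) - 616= -20308 / 33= -615.39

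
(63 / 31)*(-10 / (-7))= 90 / 31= 2.90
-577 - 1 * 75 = -652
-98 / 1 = -98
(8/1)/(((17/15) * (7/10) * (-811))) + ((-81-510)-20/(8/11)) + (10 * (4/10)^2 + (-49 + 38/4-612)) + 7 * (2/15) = -1834847108/1447635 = -1267.48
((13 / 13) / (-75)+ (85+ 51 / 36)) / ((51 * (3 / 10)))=25921 / 4590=5.65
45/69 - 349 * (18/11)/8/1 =-71583/1012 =-70.73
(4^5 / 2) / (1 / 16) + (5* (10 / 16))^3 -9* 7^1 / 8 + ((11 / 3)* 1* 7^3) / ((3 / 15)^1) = 22276571 / 1536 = 14502.98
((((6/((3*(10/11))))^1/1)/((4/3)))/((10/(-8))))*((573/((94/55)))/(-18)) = 23111/940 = 24.59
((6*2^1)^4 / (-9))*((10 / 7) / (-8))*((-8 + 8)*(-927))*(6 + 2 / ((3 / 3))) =0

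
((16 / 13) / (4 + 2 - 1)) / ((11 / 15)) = 48 / 143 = 0.34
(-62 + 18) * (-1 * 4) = 176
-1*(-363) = 363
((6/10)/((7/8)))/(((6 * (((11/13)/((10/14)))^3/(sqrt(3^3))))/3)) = 1977300 * sqrt(3)/3195731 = 1.07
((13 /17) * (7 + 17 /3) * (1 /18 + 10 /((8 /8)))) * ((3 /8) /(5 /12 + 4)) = 44707 /5406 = 8.27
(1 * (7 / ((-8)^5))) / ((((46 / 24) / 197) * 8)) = -4137 / 1507328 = -0.00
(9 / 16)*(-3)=-27 / 16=-1.69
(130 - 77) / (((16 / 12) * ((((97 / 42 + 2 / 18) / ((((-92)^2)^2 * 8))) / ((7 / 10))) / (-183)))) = -30139654777344 / 25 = -1205586191093.76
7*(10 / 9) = 70 / 9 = 7.78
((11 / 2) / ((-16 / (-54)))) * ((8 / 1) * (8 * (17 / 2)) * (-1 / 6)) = -1683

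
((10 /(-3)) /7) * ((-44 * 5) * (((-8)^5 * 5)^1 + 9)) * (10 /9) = -3604282000 /189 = -19070275.13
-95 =-95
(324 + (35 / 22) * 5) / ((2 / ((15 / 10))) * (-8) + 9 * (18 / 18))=-21909 / 110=-199.17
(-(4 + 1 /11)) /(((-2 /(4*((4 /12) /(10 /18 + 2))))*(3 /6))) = 540 /253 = 2.13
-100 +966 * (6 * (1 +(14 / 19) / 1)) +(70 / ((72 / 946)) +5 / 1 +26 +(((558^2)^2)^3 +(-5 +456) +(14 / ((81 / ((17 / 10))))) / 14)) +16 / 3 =7011630337132994153392392119836109014 / 7695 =911193026268095406548718900000000.00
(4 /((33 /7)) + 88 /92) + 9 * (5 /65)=24641 /9867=2.50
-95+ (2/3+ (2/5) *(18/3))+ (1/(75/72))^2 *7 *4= -123991/1875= -66.13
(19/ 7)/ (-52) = -19/ 364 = -0.05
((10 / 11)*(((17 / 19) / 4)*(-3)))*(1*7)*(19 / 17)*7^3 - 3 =-1640.05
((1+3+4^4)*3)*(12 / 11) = 9360 / 11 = 850.91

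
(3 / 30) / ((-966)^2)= 1 / 9331560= 0.00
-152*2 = -304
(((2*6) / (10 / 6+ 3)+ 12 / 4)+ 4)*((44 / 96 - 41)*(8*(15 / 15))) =-9313 / 3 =-3104.33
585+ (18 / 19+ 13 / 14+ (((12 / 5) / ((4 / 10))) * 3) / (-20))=389674 / 665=585.98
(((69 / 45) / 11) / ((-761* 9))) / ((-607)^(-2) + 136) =-368449 / 2462065335675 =-0.00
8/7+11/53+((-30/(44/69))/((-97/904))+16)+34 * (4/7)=188120435/395857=475.22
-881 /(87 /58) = -1762 /3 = -587.33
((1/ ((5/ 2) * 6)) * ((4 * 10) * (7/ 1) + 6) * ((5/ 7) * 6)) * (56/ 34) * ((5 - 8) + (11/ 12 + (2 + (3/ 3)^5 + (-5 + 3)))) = -7436/ 51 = -145.80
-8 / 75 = -0.11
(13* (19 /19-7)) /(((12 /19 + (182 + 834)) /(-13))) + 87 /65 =1466391 /627770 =2.34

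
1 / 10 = 0.10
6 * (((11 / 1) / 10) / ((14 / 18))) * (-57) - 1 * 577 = -37124 / 35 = -1060.69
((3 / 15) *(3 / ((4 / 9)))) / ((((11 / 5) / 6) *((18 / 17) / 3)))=459 / 44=10.43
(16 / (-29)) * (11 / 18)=-0.34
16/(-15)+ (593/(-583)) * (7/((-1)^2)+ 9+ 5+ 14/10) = -208576/8745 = -23.85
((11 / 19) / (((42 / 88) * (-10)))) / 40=-121 / 39900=-0.00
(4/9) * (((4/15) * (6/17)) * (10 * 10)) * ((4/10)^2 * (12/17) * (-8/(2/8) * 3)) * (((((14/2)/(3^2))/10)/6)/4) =-28672/195075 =-0.15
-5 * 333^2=-554445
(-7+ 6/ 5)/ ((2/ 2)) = -29/ 5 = -5.80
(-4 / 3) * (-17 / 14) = 34 / 21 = 1.62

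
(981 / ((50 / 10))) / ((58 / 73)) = 71613 / 290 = 246.94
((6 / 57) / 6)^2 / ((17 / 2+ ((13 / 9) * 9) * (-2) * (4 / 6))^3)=-24 / 53744597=-0.00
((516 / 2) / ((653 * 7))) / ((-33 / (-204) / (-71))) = -1245624 / 50281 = -24.77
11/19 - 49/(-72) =1723/1368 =1.26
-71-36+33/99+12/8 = -631/6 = -105.17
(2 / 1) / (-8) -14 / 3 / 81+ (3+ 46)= 47329 / 972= 48.69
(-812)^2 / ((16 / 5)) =206045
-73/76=-0.96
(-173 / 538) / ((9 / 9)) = -173 / 538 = -0.32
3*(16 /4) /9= 4 /3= 1.33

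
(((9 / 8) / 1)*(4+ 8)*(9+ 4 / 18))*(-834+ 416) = -52041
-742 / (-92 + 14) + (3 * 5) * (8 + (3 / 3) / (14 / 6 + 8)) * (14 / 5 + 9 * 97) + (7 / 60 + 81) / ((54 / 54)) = 2574153281 / 24180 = 106457.95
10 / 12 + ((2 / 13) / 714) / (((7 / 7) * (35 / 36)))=270797 / 324870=0.83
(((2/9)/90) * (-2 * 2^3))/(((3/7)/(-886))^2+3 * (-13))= 0.00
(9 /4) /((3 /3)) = 9 /4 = 2.25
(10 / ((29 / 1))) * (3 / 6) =0.17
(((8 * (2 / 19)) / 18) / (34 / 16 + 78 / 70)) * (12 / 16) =560 / 51699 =0.01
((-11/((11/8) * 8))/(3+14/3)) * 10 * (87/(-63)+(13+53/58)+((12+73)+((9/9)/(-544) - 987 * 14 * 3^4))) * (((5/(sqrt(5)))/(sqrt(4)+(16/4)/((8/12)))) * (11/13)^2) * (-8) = -2337057.77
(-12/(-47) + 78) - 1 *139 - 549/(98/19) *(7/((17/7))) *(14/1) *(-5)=17110460/799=21414.84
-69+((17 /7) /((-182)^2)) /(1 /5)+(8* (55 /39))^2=9356149 /160524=58.29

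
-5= -5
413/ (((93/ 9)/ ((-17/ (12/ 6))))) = -21063/ 62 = -339.73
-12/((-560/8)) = 6/35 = 0.17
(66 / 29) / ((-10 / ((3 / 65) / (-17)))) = 99 / 160225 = 0.00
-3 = -3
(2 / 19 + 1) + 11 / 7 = 356 / 133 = 2.68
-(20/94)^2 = -100/2209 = -0.05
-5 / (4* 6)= -5 / 24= -0.21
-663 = -663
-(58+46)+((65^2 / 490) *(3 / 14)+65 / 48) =-1659541 / 16464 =-100.80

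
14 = 14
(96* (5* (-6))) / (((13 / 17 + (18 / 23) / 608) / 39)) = -13350804480 / 91049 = -146633.18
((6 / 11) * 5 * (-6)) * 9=-147.27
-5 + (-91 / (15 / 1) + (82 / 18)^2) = 3923 / 405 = 9.69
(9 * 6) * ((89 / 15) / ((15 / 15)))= 1602 / 5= 320.40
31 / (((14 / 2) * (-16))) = -31 / 112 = -0.28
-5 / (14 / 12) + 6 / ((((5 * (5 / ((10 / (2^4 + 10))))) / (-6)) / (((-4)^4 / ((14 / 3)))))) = -34.67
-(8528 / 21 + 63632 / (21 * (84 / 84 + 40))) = -480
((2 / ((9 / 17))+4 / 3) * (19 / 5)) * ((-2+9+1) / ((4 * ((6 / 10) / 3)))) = 1748 / 9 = 194.22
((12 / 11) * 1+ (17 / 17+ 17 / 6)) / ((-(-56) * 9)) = 325 / 33264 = 0.01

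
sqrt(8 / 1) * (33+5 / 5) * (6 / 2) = 204 * sqrt(2) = 288.50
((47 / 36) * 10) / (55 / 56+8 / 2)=2.62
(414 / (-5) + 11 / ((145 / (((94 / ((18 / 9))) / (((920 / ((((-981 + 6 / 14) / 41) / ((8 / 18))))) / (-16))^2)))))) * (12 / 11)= -151022914114824 / 1737481389875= -86.92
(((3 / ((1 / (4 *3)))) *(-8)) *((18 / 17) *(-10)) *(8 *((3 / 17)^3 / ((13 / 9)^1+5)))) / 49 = 50388480 / 118683341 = 0.42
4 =4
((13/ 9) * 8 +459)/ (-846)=-4235/ 7614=-0.56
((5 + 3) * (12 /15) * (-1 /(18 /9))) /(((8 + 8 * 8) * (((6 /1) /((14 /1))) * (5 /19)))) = -266 /675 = -0.39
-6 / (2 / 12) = -36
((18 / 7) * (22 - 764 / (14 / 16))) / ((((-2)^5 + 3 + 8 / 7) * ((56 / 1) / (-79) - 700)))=-235341 / 2098915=-0.11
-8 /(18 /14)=-56 /9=-6.22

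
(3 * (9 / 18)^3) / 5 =3 / 40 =0.08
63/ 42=3/ 2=1.50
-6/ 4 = -3/ 2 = -1.50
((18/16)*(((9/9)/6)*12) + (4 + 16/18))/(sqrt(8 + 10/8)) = 257*sqrt(37)/666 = 2.35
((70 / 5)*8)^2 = 12544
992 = 992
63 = 63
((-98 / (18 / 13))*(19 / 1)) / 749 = -1729 / 963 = -1.80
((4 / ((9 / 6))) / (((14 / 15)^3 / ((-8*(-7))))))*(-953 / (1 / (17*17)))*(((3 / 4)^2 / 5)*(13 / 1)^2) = -94254582825 / 98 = -961781457.40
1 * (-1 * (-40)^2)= -1600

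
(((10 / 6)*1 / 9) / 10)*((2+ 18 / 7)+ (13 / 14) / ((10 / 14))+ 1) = 481 / 3780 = 0.13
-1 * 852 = -852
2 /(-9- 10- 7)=-1 /13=-0.08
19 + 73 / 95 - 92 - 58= -12372 / 95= -130.23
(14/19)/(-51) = -14/969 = -0.01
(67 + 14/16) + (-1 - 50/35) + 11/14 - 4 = 3485/56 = 62.23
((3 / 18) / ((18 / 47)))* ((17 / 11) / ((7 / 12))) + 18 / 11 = 1933 / 693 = 2.79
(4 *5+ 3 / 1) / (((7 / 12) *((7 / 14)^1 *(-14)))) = -276 / 49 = -5.63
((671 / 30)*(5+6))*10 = 7381 / 3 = 2460.33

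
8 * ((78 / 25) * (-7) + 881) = 171832 / 25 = 6873.28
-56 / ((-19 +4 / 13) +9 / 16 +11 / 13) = 11648 / 3595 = 3.24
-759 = -759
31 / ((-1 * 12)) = -31 / 12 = -2.58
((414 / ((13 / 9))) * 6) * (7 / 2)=78246 / 13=6018.92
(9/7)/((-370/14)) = -0.05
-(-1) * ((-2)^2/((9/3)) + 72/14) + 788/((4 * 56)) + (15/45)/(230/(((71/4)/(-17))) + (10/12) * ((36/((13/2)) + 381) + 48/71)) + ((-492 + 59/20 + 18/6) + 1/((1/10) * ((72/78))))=-4924533053/10585400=-465.22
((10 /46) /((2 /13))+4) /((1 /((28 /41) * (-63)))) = -219618 /943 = -232.89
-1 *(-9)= 9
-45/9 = -5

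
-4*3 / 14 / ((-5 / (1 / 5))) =6 / 175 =0.03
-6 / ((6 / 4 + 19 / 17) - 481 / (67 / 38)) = 4556 / 205163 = 0.02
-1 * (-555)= 555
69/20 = 3.45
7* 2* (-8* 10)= -1120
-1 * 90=-90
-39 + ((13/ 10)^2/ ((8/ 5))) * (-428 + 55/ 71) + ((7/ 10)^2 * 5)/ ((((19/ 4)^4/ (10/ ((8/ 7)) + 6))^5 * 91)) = -544311243336704225838731892575549/ 1110257456042077421198951031136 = -490.26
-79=-79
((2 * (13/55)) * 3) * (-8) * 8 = -4992/55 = -90.76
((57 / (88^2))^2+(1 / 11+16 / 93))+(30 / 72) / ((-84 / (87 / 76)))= 63625484651 / 247254396928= 0.26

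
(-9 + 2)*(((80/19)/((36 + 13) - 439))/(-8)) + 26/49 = 0.52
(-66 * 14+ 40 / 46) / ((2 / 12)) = -127392 / 23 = -5538.78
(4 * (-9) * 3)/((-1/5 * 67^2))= 540/4489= 0.12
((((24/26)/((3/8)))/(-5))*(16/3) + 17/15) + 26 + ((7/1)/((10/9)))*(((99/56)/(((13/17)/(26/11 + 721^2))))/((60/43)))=112862142909/20800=5426064.56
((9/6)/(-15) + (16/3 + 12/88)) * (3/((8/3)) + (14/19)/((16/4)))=88157/12540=7.03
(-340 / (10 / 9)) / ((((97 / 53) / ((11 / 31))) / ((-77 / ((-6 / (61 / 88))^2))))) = 23468347 / 384896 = 60.97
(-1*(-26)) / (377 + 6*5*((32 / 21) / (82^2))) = 305942 / 4436239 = 0.07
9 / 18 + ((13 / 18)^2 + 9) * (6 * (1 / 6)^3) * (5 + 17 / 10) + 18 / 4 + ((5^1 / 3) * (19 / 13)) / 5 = 2201471 / 303264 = 7.26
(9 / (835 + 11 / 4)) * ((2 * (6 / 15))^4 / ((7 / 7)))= 3072 / 698125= 0.00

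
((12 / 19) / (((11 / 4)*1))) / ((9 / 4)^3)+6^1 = 305746 / 50787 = 6.02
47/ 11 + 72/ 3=28.27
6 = 6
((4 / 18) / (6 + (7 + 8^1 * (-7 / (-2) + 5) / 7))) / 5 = 14 / 7155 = 0.00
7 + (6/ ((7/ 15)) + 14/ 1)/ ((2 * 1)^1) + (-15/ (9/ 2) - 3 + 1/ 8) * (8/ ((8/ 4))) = -185/ 42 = -4.40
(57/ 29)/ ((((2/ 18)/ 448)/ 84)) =19305216/ 29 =665697.10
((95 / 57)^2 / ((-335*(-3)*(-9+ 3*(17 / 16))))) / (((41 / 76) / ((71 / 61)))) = -431680 / 420760737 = -0.00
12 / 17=0.71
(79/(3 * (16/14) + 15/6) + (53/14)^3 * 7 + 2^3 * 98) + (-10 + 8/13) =493911979/422968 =1167.73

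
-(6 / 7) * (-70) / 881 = 60 / 881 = 0.07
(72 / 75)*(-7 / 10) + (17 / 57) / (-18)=-88309 / 128250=-0.69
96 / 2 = 48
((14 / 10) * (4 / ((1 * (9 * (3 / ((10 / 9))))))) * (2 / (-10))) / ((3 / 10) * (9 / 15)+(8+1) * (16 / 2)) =-560 / 876987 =-0.00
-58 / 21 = -2.76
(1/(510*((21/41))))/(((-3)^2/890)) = 3649/9639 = 0.38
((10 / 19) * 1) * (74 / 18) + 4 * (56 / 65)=62354 / 11115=5.61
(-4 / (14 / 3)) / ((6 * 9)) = -1 / 63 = -0.02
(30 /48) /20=1 /32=0.03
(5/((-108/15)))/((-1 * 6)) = 25/216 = 0.12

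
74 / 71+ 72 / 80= 1379 / 710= 1.94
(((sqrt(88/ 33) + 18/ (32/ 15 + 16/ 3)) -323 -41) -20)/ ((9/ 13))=-548.83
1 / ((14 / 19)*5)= 19 / 70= 0.27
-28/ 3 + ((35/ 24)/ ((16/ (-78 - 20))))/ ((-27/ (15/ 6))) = -88193/ 10368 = -8.51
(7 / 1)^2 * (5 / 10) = 49 / 2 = 24.50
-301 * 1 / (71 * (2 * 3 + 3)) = -301 / 639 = -0.47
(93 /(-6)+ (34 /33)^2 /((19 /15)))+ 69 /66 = -93913 /6897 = -13.62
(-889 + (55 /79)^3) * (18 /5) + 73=-7706656093 /2465195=-3126.19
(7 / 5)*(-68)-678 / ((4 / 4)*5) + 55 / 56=-64349 / 280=-229.82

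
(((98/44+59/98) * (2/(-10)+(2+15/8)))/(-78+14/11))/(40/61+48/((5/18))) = -279075/357207808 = -0.00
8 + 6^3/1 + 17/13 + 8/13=2937/13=225.92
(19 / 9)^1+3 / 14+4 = 797 / 126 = 6.33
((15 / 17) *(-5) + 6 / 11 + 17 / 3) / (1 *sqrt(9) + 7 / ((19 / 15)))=9595 / 45441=0.21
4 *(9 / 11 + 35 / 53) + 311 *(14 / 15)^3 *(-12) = -1986212488 / 655875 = -3028.34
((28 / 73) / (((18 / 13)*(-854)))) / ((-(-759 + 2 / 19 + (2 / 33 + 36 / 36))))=-2717 / 6347689158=-0.00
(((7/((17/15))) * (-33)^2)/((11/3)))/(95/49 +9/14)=277830/391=710.56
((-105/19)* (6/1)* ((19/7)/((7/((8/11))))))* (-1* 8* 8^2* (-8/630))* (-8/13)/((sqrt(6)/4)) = 524288* sqrt(6)/21021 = 61.09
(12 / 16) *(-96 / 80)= -9 / 10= -0.90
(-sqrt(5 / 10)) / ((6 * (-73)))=sqrt(2) / 876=0.00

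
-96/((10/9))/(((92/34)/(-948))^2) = -28050349248/2645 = -10605046.97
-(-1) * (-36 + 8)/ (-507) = 28/ 507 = 0.06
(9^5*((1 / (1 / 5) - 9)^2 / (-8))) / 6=-19683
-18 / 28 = -9 / 14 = -0.64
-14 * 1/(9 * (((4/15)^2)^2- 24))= 39375/607372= 0.06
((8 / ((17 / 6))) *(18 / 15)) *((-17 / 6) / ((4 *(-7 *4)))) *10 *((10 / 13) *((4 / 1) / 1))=240 / 91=2.64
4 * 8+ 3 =35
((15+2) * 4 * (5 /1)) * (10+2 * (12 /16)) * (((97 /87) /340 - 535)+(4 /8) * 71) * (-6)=339827599 /29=11718193.07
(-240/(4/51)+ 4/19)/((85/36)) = -2092896/1615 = -1295.91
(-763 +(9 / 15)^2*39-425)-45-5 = -30599 / 25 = -1223.96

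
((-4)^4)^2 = 65536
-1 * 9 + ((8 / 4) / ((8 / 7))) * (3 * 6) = 45 / 2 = 22.50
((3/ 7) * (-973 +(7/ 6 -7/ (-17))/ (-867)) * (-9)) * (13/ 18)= 159800537/ 58956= 2710.51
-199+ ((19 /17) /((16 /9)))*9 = -52589 /272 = -193.34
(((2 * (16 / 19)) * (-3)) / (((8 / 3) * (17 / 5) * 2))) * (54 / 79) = -4860 / 25517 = -0.19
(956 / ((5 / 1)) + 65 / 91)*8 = 53736 / 35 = 1535.31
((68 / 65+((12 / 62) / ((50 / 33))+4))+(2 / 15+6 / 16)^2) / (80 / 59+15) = 371991637 / 1120017600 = 0.33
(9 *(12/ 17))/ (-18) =-6/ 17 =-0.35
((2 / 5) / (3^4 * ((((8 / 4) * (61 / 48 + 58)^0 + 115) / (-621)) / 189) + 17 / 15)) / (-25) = -483 / 31775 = -0.02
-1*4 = -4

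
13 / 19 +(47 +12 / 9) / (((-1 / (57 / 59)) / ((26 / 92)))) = -645203 / 51566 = -12.51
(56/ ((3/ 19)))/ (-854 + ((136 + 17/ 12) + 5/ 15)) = -4256/ 8595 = -0.50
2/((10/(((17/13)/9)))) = 17/585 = 0.03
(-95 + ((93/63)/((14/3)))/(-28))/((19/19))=-260711/2744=-95.01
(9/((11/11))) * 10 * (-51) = -4590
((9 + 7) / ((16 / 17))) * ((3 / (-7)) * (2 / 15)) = -34 / 35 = -0.97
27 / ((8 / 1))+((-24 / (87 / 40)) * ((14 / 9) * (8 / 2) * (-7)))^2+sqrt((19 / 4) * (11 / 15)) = sqrt(3135) / 30+125883388067 / 544968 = 230994.12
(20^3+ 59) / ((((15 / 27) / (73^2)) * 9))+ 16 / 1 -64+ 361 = 42947976 / 5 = 8589595.20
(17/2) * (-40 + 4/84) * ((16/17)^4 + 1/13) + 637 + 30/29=26872877635/77792442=345.44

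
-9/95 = -0.09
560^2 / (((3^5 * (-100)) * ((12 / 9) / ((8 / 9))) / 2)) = -12544 / 729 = -17.21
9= 9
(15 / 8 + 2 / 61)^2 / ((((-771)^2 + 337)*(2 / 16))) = 866761 / 17705351504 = 0.00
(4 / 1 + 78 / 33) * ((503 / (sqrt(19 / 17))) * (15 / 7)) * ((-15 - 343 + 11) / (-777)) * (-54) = -471260700 * sqrt(323) / 54131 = -156464.72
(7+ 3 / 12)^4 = 707281 / 256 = 2762.82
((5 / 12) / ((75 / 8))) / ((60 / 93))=31 / 450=0.07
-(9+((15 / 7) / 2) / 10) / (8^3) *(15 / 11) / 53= -3825 / 8357888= -0.00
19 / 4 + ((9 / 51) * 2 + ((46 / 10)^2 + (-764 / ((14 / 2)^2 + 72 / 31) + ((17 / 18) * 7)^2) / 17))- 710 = -37355545022 / 54770175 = -682.04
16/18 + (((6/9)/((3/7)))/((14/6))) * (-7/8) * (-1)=1.47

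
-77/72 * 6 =-77/12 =-6.42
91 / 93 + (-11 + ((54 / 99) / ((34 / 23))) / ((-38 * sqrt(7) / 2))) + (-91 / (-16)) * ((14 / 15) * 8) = 5029 / 155-69 * sqrt(7) / 24871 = 32.44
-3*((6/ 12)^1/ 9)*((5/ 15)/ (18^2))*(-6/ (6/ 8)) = 1/ 729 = 0.00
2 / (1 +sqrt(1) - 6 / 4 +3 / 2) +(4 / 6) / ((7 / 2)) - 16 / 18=19 / 63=0.30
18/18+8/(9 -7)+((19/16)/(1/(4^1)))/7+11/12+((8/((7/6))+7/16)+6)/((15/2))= 2343/280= 8.37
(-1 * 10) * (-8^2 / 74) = 320 / 37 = 8.65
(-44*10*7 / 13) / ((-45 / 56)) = 34496 / 117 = 294.84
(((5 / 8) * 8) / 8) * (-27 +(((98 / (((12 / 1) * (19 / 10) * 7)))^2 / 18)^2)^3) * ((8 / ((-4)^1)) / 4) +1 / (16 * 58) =156646439129048059202178102068447 / 18563133126319921702360538919936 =8.44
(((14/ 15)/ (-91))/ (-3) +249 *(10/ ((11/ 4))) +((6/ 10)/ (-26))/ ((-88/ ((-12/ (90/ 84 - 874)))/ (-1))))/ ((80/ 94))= 1063.91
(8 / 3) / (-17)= -8 / 51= -0.16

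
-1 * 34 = -34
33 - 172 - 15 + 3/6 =-307/2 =-153.50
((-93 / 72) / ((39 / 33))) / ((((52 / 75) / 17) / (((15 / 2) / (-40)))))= 434775 / 86528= 5.02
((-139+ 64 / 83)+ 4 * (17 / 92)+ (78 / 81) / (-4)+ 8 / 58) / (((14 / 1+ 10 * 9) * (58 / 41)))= -16864621717 / 18032627808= -0.94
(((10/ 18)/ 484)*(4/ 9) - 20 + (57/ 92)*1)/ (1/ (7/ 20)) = -122323061/ 18033840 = -6.78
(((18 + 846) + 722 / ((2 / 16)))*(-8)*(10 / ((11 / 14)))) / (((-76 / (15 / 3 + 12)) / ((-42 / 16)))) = -82966800 / 209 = -396970.33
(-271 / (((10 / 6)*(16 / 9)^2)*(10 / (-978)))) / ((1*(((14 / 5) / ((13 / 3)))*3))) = 46514169 / 17920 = 2595.66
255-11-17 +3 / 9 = 682 / 3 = 227.33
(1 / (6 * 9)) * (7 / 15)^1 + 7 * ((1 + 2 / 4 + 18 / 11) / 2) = 195769 / 17820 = 10.99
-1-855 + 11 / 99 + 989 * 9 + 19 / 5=362201 / 45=8048.91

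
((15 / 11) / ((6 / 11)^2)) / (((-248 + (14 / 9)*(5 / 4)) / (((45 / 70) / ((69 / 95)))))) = -47025 / 2852276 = -0.02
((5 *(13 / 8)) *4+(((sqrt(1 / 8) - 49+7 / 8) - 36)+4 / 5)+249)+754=sqrt(2) / 4+38087 / 40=952.53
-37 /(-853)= 37 /853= 0.04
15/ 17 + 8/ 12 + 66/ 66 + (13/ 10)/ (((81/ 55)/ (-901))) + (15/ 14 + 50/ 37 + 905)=40887208/ 356643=114.64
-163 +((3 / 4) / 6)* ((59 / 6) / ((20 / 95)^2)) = -103885 / 768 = -135.27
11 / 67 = 0.16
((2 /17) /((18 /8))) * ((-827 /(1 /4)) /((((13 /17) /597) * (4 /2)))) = -2633168 /39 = -67517.13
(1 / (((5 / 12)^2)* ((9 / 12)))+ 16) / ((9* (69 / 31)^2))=568912 / 1071225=0.53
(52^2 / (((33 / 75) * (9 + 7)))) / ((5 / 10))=8450 / 11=768.18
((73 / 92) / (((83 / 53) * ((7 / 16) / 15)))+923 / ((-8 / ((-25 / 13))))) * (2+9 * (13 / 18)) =434799565 / 213808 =2033.60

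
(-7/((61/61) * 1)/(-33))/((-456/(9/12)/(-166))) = 581/10032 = 0.06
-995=-995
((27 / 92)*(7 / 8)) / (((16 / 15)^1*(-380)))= -567 / 894976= -0.00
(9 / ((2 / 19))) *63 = 10773 / 2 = 5386.50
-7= -7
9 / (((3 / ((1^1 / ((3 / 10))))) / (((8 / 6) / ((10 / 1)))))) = 4 / 3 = 1.33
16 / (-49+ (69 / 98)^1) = -1568 / 4733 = -0.33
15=15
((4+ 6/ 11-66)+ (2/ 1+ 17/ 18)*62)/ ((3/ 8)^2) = 767296/ 891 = 861.16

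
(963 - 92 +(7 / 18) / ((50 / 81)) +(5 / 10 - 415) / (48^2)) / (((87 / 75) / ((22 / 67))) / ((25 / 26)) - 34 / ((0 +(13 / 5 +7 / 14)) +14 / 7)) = -27607539025 / 94806528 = -291.20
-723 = -723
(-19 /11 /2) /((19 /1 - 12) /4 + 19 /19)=-38 /121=-0.31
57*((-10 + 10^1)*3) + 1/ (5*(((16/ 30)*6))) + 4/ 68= 33/ 272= 0.12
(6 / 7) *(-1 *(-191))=1146 / 7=163.71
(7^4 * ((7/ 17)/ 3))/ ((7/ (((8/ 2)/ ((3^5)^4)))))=9604/ 177826004451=0.00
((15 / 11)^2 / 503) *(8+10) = 4050 / 60863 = 0.07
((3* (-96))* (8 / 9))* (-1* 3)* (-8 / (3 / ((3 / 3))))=-2048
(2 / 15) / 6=1 / 45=0.02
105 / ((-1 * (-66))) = 1.59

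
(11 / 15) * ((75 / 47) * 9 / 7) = 495 / 329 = 1.50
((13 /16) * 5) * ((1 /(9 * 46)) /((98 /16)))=65 /40572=0.00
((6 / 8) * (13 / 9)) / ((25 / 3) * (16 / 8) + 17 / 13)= 0.06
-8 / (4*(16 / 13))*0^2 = 0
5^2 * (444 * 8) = 88800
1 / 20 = 0.05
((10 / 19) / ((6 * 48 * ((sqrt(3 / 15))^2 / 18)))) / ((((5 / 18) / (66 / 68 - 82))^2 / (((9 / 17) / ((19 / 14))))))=107290575 / 19652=5459.52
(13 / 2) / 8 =13 / 16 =0.81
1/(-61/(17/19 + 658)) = -12519/1159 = -10.80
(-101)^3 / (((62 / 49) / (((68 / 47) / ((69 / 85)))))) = -145900924610 / 100533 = -1451273.96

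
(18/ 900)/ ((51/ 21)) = 7/ 850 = 0.01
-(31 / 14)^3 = -29791 / 2744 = -10.86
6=6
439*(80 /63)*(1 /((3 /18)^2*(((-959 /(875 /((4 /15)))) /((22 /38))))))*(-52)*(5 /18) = 31388500000 /54663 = 574218.39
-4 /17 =-0.24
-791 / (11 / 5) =-3955 / 11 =-359.55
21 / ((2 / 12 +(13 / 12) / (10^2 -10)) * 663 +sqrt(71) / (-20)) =27216 * sqrt(71) / 363851081 +64491336 / 363851081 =0.18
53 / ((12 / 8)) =106 / 3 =35.33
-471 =-471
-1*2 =-2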